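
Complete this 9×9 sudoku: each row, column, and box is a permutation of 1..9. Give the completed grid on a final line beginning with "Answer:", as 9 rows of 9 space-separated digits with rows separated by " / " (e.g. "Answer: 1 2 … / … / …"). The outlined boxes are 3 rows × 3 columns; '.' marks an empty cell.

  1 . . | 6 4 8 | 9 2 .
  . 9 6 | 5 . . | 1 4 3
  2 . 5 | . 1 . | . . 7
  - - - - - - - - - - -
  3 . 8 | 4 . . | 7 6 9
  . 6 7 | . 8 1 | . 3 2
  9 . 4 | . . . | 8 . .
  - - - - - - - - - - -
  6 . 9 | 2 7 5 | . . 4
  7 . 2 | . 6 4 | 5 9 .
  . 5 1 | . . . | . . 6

Step 1. [r4c6∈{2}] r4c6's peers cover all but 2 ⇒ r4c6=2.
Step 2. [r8c9∈{1,8}] across col 9, 8 lands solely at r8c9 ⇒ r8c9=8.
Step 3. [r8c2∈{3}] nothing but 3 survives at r8c2 ⇒ r8c2=3.
Step 4. [r6c9∈{1,5}] across col 9, 1 lands solely at r6c9 ⇒ r6c9=1.
Step 5. [r9c5∈{3,9}] 9 has one home in col 5: r9c5, so r9c5=9.
Step 6. [r9c6∈{3}] r9c6 is down to just 3, so r9c6=3.
Step 7. [r2c1∈{8}] r2c1 is down to just 8. So r2c1=8.
Step 8. [r6c4∈{3,7}] across col 4, 7 lands solely at r6c4. So r6c4=7.
Step 9. [r6c8∈{5}] r6c8 has the single candidate 5 ⇒ r6c8=5.
Step 10. [r3c4∈{3,9}] in row 3, 3 fits only at r3c4 ⇒ r3c4=3.
Step 11. [r9c7∈{2}] only 2 remains possible at r9c7. So r9c7=2.
Step 12. [r7c2∈{8}] r7c2 has the single candidate 8 ⇒ r7c2=8.
Step 13. [r1c9∈{5}] nothing but 5 survives at r1c9. So r1c9=5.
Step 14. [r3c2∈{4}] r3c2 has the single candidate 4. So r3c2=4.
Step 15. [r5c4∈{9}] r5c4's peers cover all but 9, so r5c4=9.
Step 16. [r5c7∈{4}] r5c7 is down to just 4. So r5c7=4.
Step 17. [r2c5∈{2}] r2c5's peers cover all but 2. So r2c5=2.
Step 18. [r1c2∈{7}] only 7 remains possible at r1c2, so r1c2=7.
Step 19. [r3c8∈{8}] r3c8's peers cover all but 8 ⇒ r3c8=8.
Step 20. [r6c5∈{3}] nothing but 3 survives at r6c5 ⇒ r6c5=3.
Step 21. [r6c2∈{2}] r6c2 has the single candidate 2 ⇒ r6c2=2.
Step 22. [r9c4∈{8}] r9c4's peers cover all but 8, so r9c4=8.
Step 23. [r8c4∈{1}] r8c4 is down to just 1, so r8c4=1.
Step 24. [r9c1∈{4}] r9c1 has the single candidate 4 ⇒ r9c1=4.
Step 25. [r4c2∈{1}] r4c2 has the single candidate 1. So r4c2=1.
Step 26. [r3c7∈{6}] r3c7 has the single candidate 6. So r3c7=6.
Step 27. [r1c3∈{3}] nothing but 3 survives at r1c3. So r1c3=3.
Step 28. [r9c8∈{7}] nothing but 7 survives at r9c8. So r9c8=7.
Step 29. [r5c1∈{5}] r5c1 is down to just 5, so r5c1=5.
Step 30. [r3c6∈{9}] r3c6 is down to just 9 ⇒ r3c6=9.
Step 31. [r2c6∈{7}] nothing but 7 survives at r2c6 ⇒ r2c6=7.
Step 32. [r7c7∈{3}] r7c7 has the single candidate 3. So r7c7=3.
Step 33. [r7c8∈{1}] r7c8 is down to just 1, so r7c8=1.
Step 34. [r4c5∈{5}] r4c5 is down to just 5, so r4c5=5.
Step 35. [r6c6∈{6}] r6c6 has the single candidate 6 ⇒ r6c6=6.

Answer: 1 7 3 6 4 8 9 2 5 / 8 9 6 5 2 7 1 4 3 / 2 4 5 3 1 9 6 8 7 / 3 1 8 4 5 2 7 6 9 / 5 6 7 9 8 1 4 3 2 / 9 2 4 7 3 6 8 5 1 / 6 8 9 2 7 5 3 1 4 / 7 3 2 1 6 4 5 9 8 / 4 5 1 8 9 3 2 7 6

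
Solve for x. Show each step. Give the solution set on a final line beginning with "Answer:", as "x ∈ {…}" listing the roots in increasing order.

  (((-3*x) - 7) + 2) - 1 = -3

Step 1. [(((-3*x) - 7) + 2) - 1 = -3] add 1: x sits inside (… - 1) ⇒ sub: ((-3*x) - 7) + 2 = -2.
Step 2. [((-3*x) - 7) + 2 = -2] 2 comes off first (subtract 2), so sub: (-3*x) - 7 = -4.
Step 3. [(-3*x) - 7 = -4] 7 comes off first (add 7), so sub: -3*x = 3.
Step 4. [-3*x = 3] -3 out front; divide by -3 ⇒ div: x = -1.

Answer: x ∈ {-1}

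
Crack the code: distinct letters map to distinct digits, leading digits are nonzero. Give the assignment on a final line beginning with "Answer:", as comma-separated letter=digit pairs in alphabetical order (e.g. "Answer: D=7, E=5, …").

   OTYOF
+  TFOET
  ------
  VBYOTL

Step 1. [col 1: F + T ≡ L (mod 10)] no forcing yet in column 1 (carry-in 0); L=8 is free and consistent — try it. So L=8.
Step 2. [col 1: F + T ≡ L (mod 10)] F=5 is one option consistent with column 1 (F + T ≡ L (mod 10), carry-in 0) — take it, so F=5.
Step 3. [col 1: F + T ≡ L (mod 10)] in column 1 we have F+T≡L with carry-in 0; given F=5, L=8 and digits 5,8 already taken and all letters distinct, that pins T to 3. So T=3.
Step 4. [col 2: O + E ≡ T (mod 10)] O=7 is one option consistent with column 2 (O + E ≡ T (mod 10), carry-in 0) — take it. So O=7.
Step 5. [col 2: O + E ≡ T (mod 10)] in column 2 we have O+E≡T with carry-in 0; given O=7, T=3 and digits 3,5,7,8 already taken and all letters distinct, that pins E to 6, so E=6.
Step 6. [V] V is the leading digit of a 6-digit sum of two 5-digit numbers; the final carry is exactly 1, so V=1.
Step 7. [col 3: Y + O ≡ O (mod 10)] from column 3 (O=7, carry-in 1, digits 1,3,5,6,7,8 already taken and all letters distinct): Y must equal 9. So Y=9.
Step 8. [col 5: O + T ≡ B (mod 10)] column 5: given O=7, T=3, carry-in 0, and digits 1,3,5,6,7,8,9 already taken and all letters distinct, O+T≡B (mod 10) forces B=0. So B=0.

Answer: B=0, E=6, F=5, L=8, O=7, T=3, V=1, Y=9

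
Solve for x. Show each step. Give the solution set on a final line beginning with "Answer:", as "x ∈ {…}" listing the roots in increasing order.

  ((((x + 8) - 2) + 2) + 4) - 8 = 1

Step 1. [((((x + 8) - 2) + 2) + 4) - 8 = 1] peel the -8: add 8 from each side. So sub: (((x + 8) - 2) + 2) + 4 = 9.
Step 2. [(((x + 8) - 2) + 2) + 4 = 9] +4 is outermost — subtract 4 both sides ⇒ sub: ((x + 8) - 2) + 2 = 5.
Step 3. [((x + 8) - 2) + 2 = 5] +2 is outermost — subtract 2 both sides ⇒ sub: (x + 8) - 2 = 3.
Step 4. [(x + 8) - 2 = 3] peel the -2: add 2 from each side. So sub: x + 8 = 5.
Step 5. [x + 8 = 5] 8 comes off first (subtract 8), so sub: x = -3.

Answer: x ∈ {-3}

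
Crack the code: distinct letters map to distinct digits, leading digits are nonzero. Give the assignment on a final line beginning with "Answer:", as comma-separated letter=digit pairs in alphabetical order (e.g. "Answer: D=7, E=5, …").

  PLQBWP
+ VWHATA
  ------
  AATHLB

Step 1. [col 1: P + A ≡ B (mod 10)] column 1 (P + A ≡ B (mod 10), carry-in 0) doesn't pin B yet; pick B=8 and continue. So B=8.
Step 2. [col 1: P + A ≡ B (mod 10)] A=5 is one option consistent with column 1 (P + A ≡ B (mod 10), carry-in 0) — take it ⇒ A=5.
Step 3. [col 1: P + A ≡ B (mod 10)] column 1 reads P+A+carry(0)=B with A=5, B=8; with digits 5,8 already taken and all letters distinct, the only value for P is 3 ⇒ P=3.
Step 4. [col 2: W + T ≡ L (mod 10)] column 2 (W + T ≡ L (mod 10), carry-in 0) doesn't pin W yet; pick W=9 and continue. So W=9.
Step 5. [col 2: W + T ≡ L (mod 10)] T=7 is one option consistent with column 2 (W + T ≡ L (mod 10), carry-in 0) — take it ⇒ T=7.
Step 6. [col 2: W + T ≡ L (mod 10)] in column 2 we have W+T≡L with carry-in 0; given W=9, T=7 and digits 3,5,7,8,9 already taken and all letters distinct, that pins L to 6 ⇒ L=6.
Step 7. [col 3: B + A ≡ H (mod 10)] column 3 reads B+A+carry(1)=H with B=8, A=5; with digits 3,5,6,7,8,9 already taken and all letters distinct, the only value for H is 4. So H=4.
Step 8. [col 4: Q + H ≡ T (mod 10)] from column 4 (H=4, T=7, carry-in 1, digits 3,4,5,6,7,8,9 already taken and all letters distinct): Q must equal 2 ⇒ Q=2.
Step 9. [col 6: P + V ≡ A (mod 10)] column 6: given P=3, A=5, carry-in 1, and digits 2,3,4,5,6,7,8,9 already taken and all letters distinct, P+V≡A (mod 10) forces V=1. So V=1.

Answer: A=5, B=8, H=4, L=6, P=3, Q=2, T=7, V=1, W=9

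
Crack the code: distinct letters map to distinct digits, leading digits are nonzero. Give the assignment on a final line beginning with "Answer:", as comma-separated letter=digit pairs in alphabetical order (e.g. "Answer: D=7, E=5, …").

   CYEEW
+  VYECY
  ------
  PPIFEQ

Step 1. [col 1: W + Y ≡ Q (mod 10)] Q=0 is one option consistent with column 1 (W + Y ≡ Q (mod 10), carry-in 0) — take it, so Q=0.
Step 2. [col 1: W + Y ≡ Q (mod 10)] no forcing yet in column 1 (carry-in 0); Y=4 is free and consistent — try it. So Y=4.
Step 3. [col 1: W + Y ≡ Q (mod 10)] column 1: given Y=4, Q=0, carry-in 0, and digits 0,4 already taken and all letters distinct, W+Y≡Q (mod 10) forces W=6. So W=6.
Step 4. [col 2: E + C ≡ E (mod 10)] column 2: given nothing yet, carry-in 1, and digits 0,4,6 already taken and all letters distinct, E+C≡E (mod 10) forces C=9 ⇒ C=9.
Step 5. [col 2: E + C ≡ E (mod 10)] several values work for E in column 2 (E + C ≡ E (mod 10), carry-in 1); try E=3, so E=3.
Step 6. [col 3: E + E ≡ F (mod 10)] from column 3 (E=3, carry-in 1, digits 0,3,4,6,9 already taken and all letters distinct): F must equal 7 ⇒ F=7.
Step 7. [col 4: Y + Y ≡ I (mod 10)] column 4: given Y=4, carry-in 0, and digits 0,3,4,6,7,9 already taken and all letters distinct, Y+Y≡I (mod 10) forces I=8, so I=8.
Step 8. [col 5: C + V ≡ P (mod 10)] column 5: given C=9, carry-in 0, and digits 0,3,4,6,7,8,9 already taken and all letters distinct, C+V≡P (mod 10) forces V=2. So V=2.
Step 9. [col 5: C + V ≡ P (mod 10)] from column 5 (C=9, V=2, carry-in 0, digits 0,2,3,4,6,7,8,9 already taken and all letters distinct): P must equal 1, so P=1.

Answer: C=9, E=3, F=7, I=8, P=1, Q=0, V=2, W=6, Y=4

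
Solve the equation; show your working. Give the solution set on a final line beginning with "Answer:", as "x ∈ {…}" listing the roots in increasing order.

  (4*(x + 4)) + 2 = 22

Step 1. [(4*(x + 4)) + 2 = 22] the outer +2 inverts by subtracting 2. So sub: 4*(x + 4) = 20.
Step 2. [4*(x + 4) = 20] 4 out front; divide by 4. So div: x + 4 = 5.
Step 3. [x + 4 = 5] the outer +4 inverts by subtracting 4. So sub: x = 1.

Answer: x ∈ {1}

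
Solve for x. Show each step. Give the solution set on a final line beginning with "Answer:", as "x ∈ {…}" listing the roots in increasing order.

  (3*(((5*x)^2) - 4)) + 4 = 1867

Step 1. [(3*(((5*x)^2) - 4)) + 4 = 1867] 4 comes off first (subtract 4), so sub: 3*(((5*x)^2) - 4) = 1863.
Step 2. [3*(((5*x)^2) - 4) = 1863] divide by the outer 3. So div: ((5*x)^2) - 4 = 621.
Step 3. [((5*x)^2) - 4 = 621] peel the -4: add 4 from each side, so sub: (5*x)^2 = 625.
Step 4. [(5*x)^2 = 625] √ both sides: 625 ≥ 0 gives two branches ⇒ sqrt: 5*x = 25 or -25.
Step 5. [5*x = 25 or -25] LHS = 5·(…); ÷5 both sides, so div: x = 5 or -5.

Answer: x ∈ {-5, 5}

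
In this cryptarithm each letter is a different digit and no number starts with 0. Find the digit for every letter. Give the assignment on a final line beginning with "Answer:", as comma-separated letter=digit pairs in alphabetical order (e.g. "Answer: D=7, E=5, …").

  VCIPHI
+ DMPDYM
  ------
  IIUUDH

Step 1. [col 1: I + M ≡ H (mod 10)] M=2 is one option consistent with column 1 (I + M ≡ H (mod 10), carry-in 0) — take it. So M=2.
Step 2. [col 1: I + M ≡ H (mod 10)] H=8 is one option consistent with column 1 (I + M ≡ H (mod 10), carry-in 0) — take it. So H=8.
Step 3. [col 1: I + M ≡ H (mod 10)] column 1: given M=2, H=8, carry-in 0, and digits 2,8 already taken and all letters distinct, I+M≡H (mod 10) forces I=6, so I=6.
Step 4. [col 2: H + Y ≡ D (mod 10)] column 2 (H + Y ≡ D (mod 10), carry-in 0) doesn't pin D yet; pick D=5 and continue. So D=5.
Step 5. [col 2: H + Y ≡ D (mod 10)] in column 2 we have H+Y≡D with carry-in 0; given H=8, D=5 and digits 2,5,6,8 already taken and all letters distinct, that pins Y to 7, so Y=7.
Step 6. [col 3: P + D ≡ U (mod 10)] U=9 is one option consistent with column 3 (P + D ≡ U (mod 10), carry-in 1) — take it. So U=9.
Step 7. [col 3: P + D ≡ U (mod 10)] column 3 reads P+D+carry(1)=U with D=5, U=9; with digits 2,5,6,7,8,9 already taken and all letters distinct, the only value for P is 3, so P=3.
Step 8. [col 5: C + M ≡ I (mod 10)] column 5: given M=2, I=6, carry-in 0, and digits 2,3,5,6,7,8,9 already taken and all letters distinct, C+M≡I (mod 10) forces C=4 ⇒ C=4.
Step 9. [col 6: V + D ≡ I (mod 10)] from column 6 (D=5, I=6, carry-in 0, digits 2,3,4,5,6,7,8,9 already taken and all letters distinct): V must equal 1 ⇒ V=1.

Answer: C=4, D=5, H=8, I=6, M=2, P=3, U=9, V=1, Y=7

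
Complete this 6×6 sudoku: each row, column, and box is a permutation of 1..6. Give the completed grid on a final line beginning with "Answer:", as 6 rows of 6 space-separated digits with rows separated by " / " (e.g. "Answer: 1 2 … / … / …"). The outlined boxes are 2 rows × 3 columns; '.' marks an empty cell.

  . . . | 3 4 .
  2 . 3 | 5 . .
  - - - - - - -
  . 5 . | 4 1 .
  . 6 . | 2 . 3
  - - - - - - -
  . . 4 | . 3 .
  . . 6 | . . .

Step 1. [r1c2∈{1}] only 1 remains possible at r1c2, so r1c2=1.
Step 2. [r6c4∈{1}] only 1 remains possible at r6c4 ⇒ r6c4=1.
Step 3. [r6c5∈{2,5}] in col 5, 2 fits only at r6c5 ⇒ r6c5=2.
Step 4. [r3c6∈{6}] nothing but 6 survives at r3c6 ⇒ r3c6=6.
Step 5. [r5c1∈{1,5}] row 5 places 1 nowhere but r5c1, so r5c1=1.
Step 6. [r6c1∈{3,5}] r6c1 is the only open cell in box 5 admitting 5. So r6c1=5.
Step 7. [r6c6∈{4}] r6c6's peers cover all but 4 ⇒ r6c6=4.
Step 8. [r2c6∈{1}] r2c6 has the single candidate 1. So r2c6=1.
Step 9. [r6c2∈{3}] only 3 remains possible at r6c2. So r6c2=3.
Step 10. [r2c5∈{6}] r2c5 is down to just 6 ⇒ r2c5=6.
Step 11. [r1c3∈{5}] r1c3 has the single candidate 5 ⇒ r1c3=5.
Step 12. [r3c3∈{2}] r3c3's peers cover all but 2 ⇒ r3c3=2.
Step 13. [r5c4∈{6}] r5c4 is down to just 6, so r5c4=6.
Step 14. [r3c1∈{3}] nothing but 3 survives at r3c1, so r3c1=3.
Step 15. [r4c1∈{4}] nothing but 4 survives at r4c1, so r4c1=4.
Step 16. [r4c5∈{5}] r4c5 is down to just 5 ⇒ r4c5=5.
Step 17. [r4c3∈{1}] r4c3 has the single candidate 1 ⇒ r4c3=1.
Step 18. [r2c2∈{4}] nothing but 4 survives at r2c2. So r2c2=4.
Step 19. [r5c2∈{2}] r5c2 is down to just 2, so r5c2=2.
Step 20. [r1c1∈{6}] r1c1 has the single candidate 6. So r1c1=6.
Step 21. [r5c6∈{5}] nothing but 5 survives at r5c6. So r5c6=5.
Step 22. [r1c6∈{2}] r1c6 is down to just 2 ⇒ r1c6=2.

Answer: 6 1 5 3 4 2 / 2 4 3 5 6 1 / 3 5 2 4 1 6 / 4 6 1 2 5 3 / 1 2 4 6 3 5 / 5 3 6 1 2 4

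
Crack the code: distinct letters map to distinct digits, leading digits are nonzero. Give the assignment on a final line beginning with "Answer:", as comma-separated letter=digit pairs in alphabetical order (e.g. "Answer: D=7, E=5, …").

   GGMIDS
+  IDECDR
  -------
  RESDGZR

Step 1. [col 1: S + R ≡ R (mod 10)] column 1 reads S+R+carry(0)=R with nothing yet; with all letters distinct, none taken yet, the only value for S is 0 ⇒ S=0.
Step 2. [col 1: S + R ≡ R (mod 10)] no forcing yet in column 1 (carry-in 0); R=1 is free and consistent — try it ⇒ R=1.
Step 3. [col 2: D + D ≡ Z (mod 10)] several values work for Z in column 2 (D + D ≡ Z (mod 10), carry-in 0); try Z=4. So Z=4.
Step 4. [col 2: D + D ≡ Z (mod 10)] column 2 (D + D ≡ Z (mod 10), carry-in 0) doesn't pin D yet; pick D=2 and continue ⇒ D=2.
Step 5. [col 3: I + C ≡ G (mod 10)] I=8 is one option consistent with column 3 (I + C ≡ G (mod 10), carry-in 0) — take it ⇒ I=8.
Step 6. [col 3: I + C ≡ G (mod 10)] several values work for G in column 3 (I + C ≡ G (mod 10), carry-in 0); try G=7 ⇒ G=7.
Step 7. [col 3: I + C ≡ G (mod 10)] from column 3 (I=8, G=7, carry-in 0, digits 0,1,2,4,7,8 already taken and all letters distinct): C must equal 9 ⇒ C=9.
Step 8. [col 4: M + E ≡ D (mod 10)] column 4 (M + E ≡ D (mod 10), carry-in 1) doesn't pin E yet; pick E=6 and continue ⇒ E=6.
Step 9. [col 4: M + E ≡ D (mod 10)] from column 4 (E=6, D=2, carry-in 1, digits 0,1,2,4,6,7,8,9 already taken and all letters distinct): M must equal 5 ⇒ M=5.

Answer: C=9, D=2, E=6, G=7, I=8, M=5, R=1, S=0, Z=4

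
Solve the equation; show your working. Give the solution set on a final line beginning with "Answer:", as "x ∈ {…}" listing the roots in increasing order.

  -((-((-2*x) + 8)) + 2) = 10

Step 1. [-((-((-2*x) + 8)) + 2) = 10] leading − — multiply by −1 ⇒ neg: (-((-2*x) + 8)) + 2 = -10.
Step 2. [(-((-2*x) + 8)) + 2 = -10] +2 is outermost — subtract 2 both sides. So sub: -((-2*x) + 8) = -12.
Step 3. [-((-2*x) + 8) = -12] leading − — multiply by −1. So neg: (-2*x) + 8 = 12.
Step 4. [(-2*x) + 8 = 12] -2 | LHS and -2 | 12: pull -2 out, so factor: x - 4 = -6.
Step 5. [x - 4 = -6] -4 is outermost — add 4 both sides, so sub: x = -2.

Answer: x ∈ {-2}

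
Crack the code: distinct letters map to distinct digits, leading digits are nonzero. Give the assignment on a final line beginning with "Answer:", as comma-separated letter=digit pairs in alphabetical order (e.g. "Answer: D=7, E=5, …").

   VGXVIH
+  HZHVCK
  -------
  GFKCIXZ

Step 1. [col 1: H + K ≡ Z (mod 10)] Z=2 is one option consistent with column 1 (H + K ≡ Z (mod 10), carry-in 0) — take it, so Z=2.
Step 2. [G] G is the leading digit of a 7-digit sum of two 6-digit numbers; the final carry is exactly 1. So G=1.
Step 3. [col 1: H + K ≡ Z (mod 10)] no forcing yet in column 1 (carry-in 0); K=4 is free and consistent — try it. So K=4.
Step 4. [col 1: H + K ≡ Z (mod 10)] in column 1 we have H+K≡Z with carry-in 0; given K=4, Z=2 and digits 1,2,4 already taken and all letters distinct, that pins H to 8, so H=8.
Step 5. [col 2: I + C ≡ X (mod 10)] several values work for X in column 2 (I + C ≡ X (mod 10), carry-in 1); try X=7. So X=7.
Step 6. [col 2: I + C ≡ X (mod 10)] column 2 (I + C ≡ X (mod 10), carry-in 1) doesn't pin C yet; pick C=6 and continue ⇒ C=6.
Step 7. [col 2: I + C ≡ X (mod 10)] from column 2 (C=6, X=7, carry-in 1, digits 1,2,4,6,7,8 already taken and all letters distinct): I must equal 0, so I=0.
Step 8. [col 3: V + V ≡ I (mod 10)] from column 3 (I=0, carry-in 0, digits 0,1,2,4,6,7,8 already taken and all letters distinct): V must equal 5 ⇒ V=5.
Step 9. [col 6: V + H ≡ F (mod 10)] from column 6 (V=5, H=8, carry-in 0, digits 0,1,2,4,5,6,7,8 already taken and all letters distinct): F must equal 3 ⇒ F=3.

Answer: C=6, F=3, G=1, H=8, I=0, K=4, V=5, X=7, Z=2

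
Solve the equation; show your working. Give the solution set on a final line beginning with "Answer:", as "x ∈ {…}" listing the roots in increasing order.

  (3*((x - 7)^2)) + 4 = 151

Step 1. [(3*((x - 7)^2)) + 4 = 151] peel the +4: subtract 4 from each side ⇒ sub: 3*((x - 7)^2) = 147.
Step 2. [3*((x - 7)^2) = 147] divide by the outer 3. So div: (x - 7)^2 = 49.
Step 3. [(x - 7)^2 = 49] 49 ≥ 0, LHS is (·)² — take ±√. So sqrt: x - 7 = 7 or -7.
Step 4. [x - 7 = 7 or -7] the outer -7 inverts by adding 7 ⇒ sub: x = 14 or 0.

Answer: x ∈ {0, 14}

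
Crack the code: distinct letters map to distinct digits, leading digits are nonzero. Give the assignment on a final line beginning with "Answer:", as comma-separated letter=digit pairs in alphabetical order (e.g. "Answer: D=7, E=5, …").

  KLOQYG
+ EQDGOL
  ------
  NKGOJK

Step 1. [col 1: G + L ≡ K (mod 10)] K=8 is one option consistent with column 1 (G + L ≡ K (mod 10), carry-in 0) — take it ⇒ K=8.
Step 2. [col 1: G + L ≡ K (mod 10)] several values work for G in column 1 (G + L ≡ K (mod 10), carry-in 0); try G=3, so G=3.
Step 3. [col 1: G + L ≡ K (mod 10)] from column 1 (G=3, K=8, carry-in 0, digits 3,8 already taken and all letters distinct): L must equal 5. So L=5.
Step 4. [col 2: Y + O ≡ J (mod 10)] several values work for J in column 2 (Y + O ≡ J (mod 10), carry-in 0); try J=0, so J=0.
Step 5. [col 2: Y + O ≡ J (mod 10)] Y=4 is one option consistent with column 2 (Y + O ≡ J (mod 10), carry-in 0) — take it ⇒ Y=4.
Step 6. [col 2: Y + O ≡ J (mod 10)] in column 2 we have Y+O≡J with carry-in 0; given Y=4, J=0 and digits 0,3,4,5,8 already taken and all letters distinct, that pins O to 6. So O=6.
Step 7. [col 3: Q + G ≡ O (mod 10)] column 3: given G=3, O=6, carry-in 1, and digits 0,3,4,5,6,8 already taken and all letters distinct, Q+G≡O (mod 10) forces Q=2 ⇒ Q=2.
Step 8. [col 4: O + D ≡ G (mod 10)] column 4 reads O+D+carry(0)=G with O=6, G=3; with digits 0,2,3,4,5,6,8 already taken and all letters distinct, the only value for D is 7. So D=7.
Step 9. [col 6: K + E ≡ N (mod 10)] column 6 reads K+E+carry(0)=N with K=8; with digits 0,2,3,4,5,6,7,8 already taken and all letters distinct, the only value for N is 9. So N=9.
Step 10. [col 6: K + E ≡ N (mod 10)] from column 6 (K=8, N=9, carry-in 0, digits 0,2,3,4,5,6,7,8,9 already taken and all letters distinct): E must equal 1. So E=1.

Answer: D=7, E=1, G=3, J=0, K=8, L=5, N=9, O=6, Q=2, Y=4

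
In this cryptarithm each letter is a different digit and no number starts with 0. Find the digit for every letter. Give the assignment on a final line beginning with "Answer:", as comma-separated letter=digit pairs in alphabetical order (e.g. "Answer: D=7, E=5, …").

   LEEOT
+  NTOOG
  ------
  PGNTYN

Step 1. [col 1: T + G ≡ N (mod 10)] N=9 is one option consistent with column 1 (T + G ≡ N (mod 10), carry-in 0) — take it. So N=9.
Step 2. [col 1: T + G ≡ N (mod 10)] column 1 (T + G ≡ N (mod 10), carry-in 0) doesn't pin T yet; pick T=2 and continue ⇒ T=2.
Step 3. [P] P is the leading digit of a 6-digit sum of two 5-digit numbers; the final carry is exactly 1, so P=1.
Step 4. [col 1: T + G ≡ N (mod 10)] column 1: given T=2, N=9, carry-in 0, and digits 1,2,9 already taken and all letters distinct, T+G≡N (mod 10) forces G=7 ⇒ G=7.
Step 5. [col 2: O + O ≡ Y (mod 10)] no forcing yet in column 2 (carry-in 0); Y=0 is free and consistent — try it. So Y=0.
Step 6. [col 2: O + O ≡ Y (mod 10)] column 2 reads O+O+carry(0)=Y with Y=0; with digits 0,1,2,7,9 already taken and all letters distinct, the only value for O is 5 ⇒ O=5.
Step 7. [col 3: E + O ≡ T (mod 10)] from column 3 (O=5, T=2, carry-in 1, digits 0,1,2,5,7,9 already taken and all letters distinct): E must equal 6 ⇒ E=6.
Step 8. [col 5: L + N ≡ G (mod 10)] from column 5 (N=9, G=7, carry-in 0, digits 0,1,2,5,6,7,9 already taken and all letters distinct): L must equal 8 ⇒ L=8.

Answer: E=6, G=7, L=8, N=9, O=5, P=1, T=2, Y=0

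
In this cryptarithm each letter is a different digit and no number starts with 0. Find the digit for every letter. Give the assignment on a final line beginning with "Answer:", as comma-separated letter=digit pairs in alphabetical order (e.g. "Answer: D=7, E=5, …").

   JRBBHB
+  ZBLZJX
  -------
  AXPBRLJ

Step 1. [col 1: B + X ≡ J (mod 10)] several values work for J in column 1 (B + X ≡ J (mod 10), carry-in 0); try J=7. So J=7.
Step 2. [col 1: B + X ≡ J (mod 10)] column 1 (B + X ≡ J (mod 10), carry-in 0) doesn't pin X yet; pick X=3 and continue ⇒ X=3.
Step 3. [A] adding two 6-digit numbers gives at most 6+1 digits, and here it does — A is that final carry and must be 1. So A=1.
Step 4. [col 1: B + X ≡ J (mod 10)] in column 1 we have B+X≡J with carry-in 0; given X=3, J=7 and digits 1,3,7 already taken and all letters distinct, that pins B to 4 ⇒ B=4.
Step 5. [col 2: H + J ≡ L (mod 10)] L=9 is one option consistent with column 2 (H + J ≡ L (mod 10), carry-in 0) — take it ⇒ L=9.
Step 6. [col 2: H + J ≡ L (mod 10)] column 2 reads H+J+carry(0)=L with J=7, L=9; with digits 1,3,4,7,9 already taken and all letters distinct, the only value for H is 2. So H=2.
Step 7. [col 3: B + Z ≡ R (mod 10)] column 3 reads B+Z+carry(0)=R with B=4; with digits 1,2,3,4,7,9 already taken and all letters distinct, the only value for R is 0, so R=0.
Step 8. [col 3: B + Z ≡ R (mod 10)] from column 3 (B=4, R=0, carry-in 0, digits 0,1,2,3,4,7,9 already taken and all letters distinct): Z must equal 6. So Z=6.
Step 9. [col 5: R + B ≡ P (mod 10)] in column 5 we have R+B≡P with carry-in 1; given R=0, B=4 and digits 0,1,2,3,4,6,7,9 already taken and all letters distinct, that pins P to 5. So P=5.

Answer: A=1, B=4, H=2, J=7, L=9, P=5, R=0, X=3, Z=6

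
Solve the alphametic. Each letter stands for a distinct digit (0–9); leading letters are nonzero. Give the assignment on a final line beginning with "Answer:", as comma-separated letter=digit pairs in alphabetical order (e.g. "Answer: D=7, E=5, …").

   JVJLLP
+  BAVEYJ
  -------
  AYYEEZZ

Step 1. [col 1: P + J ≡ Z (mod 10)] column 1 (P + J ≡ Z (mod 10), carry-in 0) doesn't pin P yet; pick P=9 and continue. So P=9.
Step 2. [col 1: P + J ≡ Z (mod 10)] several values work for J in column 1 (P + J ≡ Z (mod 10), carry-in 0); try J=5 ⇒ J=5.
Step 3. [A] A is the leading digit of a 7-digit sum of two 6-digit numbers; the final carry is exactly 1. So A=1.
Step 4. [col 1: P + J ≡ Z (mod 10)] column 1 reads P+J+carry(0)=Z with P=9, J=5; with digits 1,5,9 already taken and all letters distinct, the only value for Z is 4. So Z=4.
Step 5. [col 2: L + Y ≡ Z (mod 10)] L=0 is one option consistent with column 2 (L + Y ≡ Z (mod 10), carry-in 1) — take it ⇒ L=0.
Step 6. [col 2: L + Y ≡ Z (mod 10)] in column 2 we have L+Y≡Z with carry-in 1; given L=0, Z=4 and digits 0,1,4,5,9 already taken and all letters distinct, that pins Y to 3, so Y=3.
Step 7. [col 3: L + E ≡ E (mod 10)] several values work for E in column 3 (L + E ≡ E (mod 10), carry-in 0); try E=7 ⇒ E=7.
Step 8. [col 4: J + V ≡ E (mod 10)] column 4 reads J+V+carry(0)=E with J=5, E=7; with digits 0,1,3,4,5,7,9 already taken and all letters distinct, the only value for V is 2, so V=2.
Step 9. [col 6: J + B ≡ Y (mod 10)] in column 6 we have J+B≡Y with carry-in 0; given J=5, Y=3 and digits 0,1,2,3,4,5,7,9 already taken and all letters distinct, that pins B to 8, so B=8.

Answer: A=1, B=8, E=7, J=5, L=0, P=9, V=2, Y=3, Z=4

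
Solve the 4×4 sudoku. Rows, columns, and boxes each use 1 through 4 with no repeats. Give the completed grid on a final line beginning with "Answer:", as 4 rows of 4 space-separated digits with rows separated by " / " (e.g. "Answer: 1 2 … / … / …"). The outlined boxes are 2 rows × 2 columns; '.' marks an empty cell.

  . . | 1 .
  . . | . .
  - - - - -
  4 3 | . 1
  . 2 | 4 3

Step 1. [r1c2∈{4}] only 4 remains possible at r1c2 ⇒ r1c2=4.
Step 2. [r1c4∈{2}] r1c4 has the single candidate 2. So r1c4=2.
Step 3. [r2c1∈{1,2,3}] 2 has one home in row 2: r2c1, so r2c1=2.
Step 4. [r2c2∈{1}] r2c2 has the single candidate 1 ⇒ r2c2=1.
Step 5. [r2c3∈{3}] only 3 remains possible at r2c3 ⇒ r2c3=3.
Step 6. [r3c3∈{2}] r3c3 is down to just 2. So r3c3=2.
Step 7. [r4c1∈{1}] r4c1 has the single candidate 1. So r4c1=1.
Step 8. [r1c1∈{3}] r1c1's peers cover all but 3, so r1c1=3.
Step 9. [r2c4∈{4}] r2c4 is down to just 4 ⇒ r2c4=4.

Answer: 3 4 1 2 / 2 1 3 4 / 4 3 2 1 / 1 2 4 3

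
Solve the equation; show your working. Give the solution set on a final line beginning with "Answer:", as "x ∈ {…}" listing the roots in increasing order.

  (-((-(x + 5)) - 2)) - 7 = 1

Step 1. [(-((-(x + 5)) - 2)) - 7 = 1] 7 comes off first (add 7) ⇒ sub: -((-(x + 5)) - 2) = 8.
Step 2. [-((-(x + 5)) - 2) = 8] flip signs both sides. So neg: (-(x + 5)) - 2 = -8.
Step 3. [(-(x + 5)) - 2 = -8] -2 is outermost — add 2 both sides, so sub: -(x + 5) = -6.
Step 4. [-(x + 5) = -6] LHS negated; negate both sides, so neg: x + 5 = 6.
Step 5. [x + 5 = 6] the outer +5 inverts by subtracting 5, so sub: x = 1.

Answer: x ∈ {1}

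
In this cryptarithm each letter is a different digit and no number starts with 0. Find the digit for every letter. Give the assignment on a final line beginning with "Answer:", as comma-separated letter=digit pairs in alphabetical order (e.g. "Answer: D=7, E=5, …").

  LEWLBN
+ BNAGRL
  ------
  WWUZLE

Step 1. [col 1: N + L ≡ E (mod 10)] N=1 is one option consistent with column 1 (N + L ≡ E (mod 10), carry-in 0) — take it. So N=1.
Step 2. [col 1: N + L ≡ E (mod 10)] no forcing yet in column 1 (carry-in 0); E=6 is free and consistent — try it. So E=6.
Step 3. [col 1: N + L ≡ E (mod 10)] column 1: given N=1, E=6, carry-in 0, and digits 1,6 already taken and all letters distinct, N+L≡E (mod 10) forces L=5, so L=5.
Step 4. [col 2: B + R ≡ L (mod 10)] no forcing yet in column 2 (carry-in 0); B=2 is free and consistent — try it, so B=2.
Step 5. [col 2: B + R ≡ L (mod 10)] from column 2 (B=2, L=5, carry-in 0, digits 1,2,5,6 already taken and all letters distinct): R must equal 3. So R=3.
Step 6. [col 3: L + G ≡ Z (mod 10)] column 3 (L + G ≡ Z (mod 10), carry-in 0) doesn't pin G yet; pick G=9 and continue, so G=9.
Step 7. [col 3: L + G ≡ Z (mod 10)] column 3 reads L+G+carry(0)=Z with L=5, G=9; with digits 1,2,3,5,6,9 already taken and all letters distinct, the only value for Z is 4, so Z=4.
Step 8. [col 4: W + A ≡ U (mod 10)] column 4 reads W+A+carry(1)=U with nothing yet; with digits 1,2,3,4,5,6,9 already taken and all letters distinct, the only value for U is 8, so U=8.
Step 9. [col 4: W + A ≡ U (mod 10)] no forcing yet in column 4 (carry-in 1); W=7 is free and consistent — try it, so W=7.
Step 10. [col 4: W + A ≡ U (mod 10)] from column 4 (W=7, U=8, carry-in 1, digits 1,2,3,4,5,6,7,8,9 already taken and all letters distinct): A must equal 0. So A=0.

Answer: A=0, B=2, E=6, G=9, L=5, N=1, R=3, U=8, W=7, Z=4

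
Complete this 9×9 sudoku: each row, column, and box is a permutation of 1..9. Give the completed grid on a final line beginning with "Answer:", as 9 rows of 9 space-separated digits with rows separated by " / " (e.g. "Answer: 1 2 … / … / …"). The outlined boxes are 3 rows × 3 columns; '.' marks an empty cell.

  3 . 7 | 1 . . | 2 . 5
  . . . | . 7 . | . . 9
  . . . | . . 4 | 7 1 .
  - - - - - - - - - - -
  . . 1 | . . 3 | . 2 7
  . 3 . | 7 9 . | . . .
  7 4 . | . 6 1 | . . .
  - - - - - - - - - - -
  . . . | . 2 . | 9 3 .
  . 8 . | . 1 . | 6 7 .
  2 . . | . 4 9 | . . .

Step 1. [r8c6∈{5}] r8c6 is down to just 5. So r8c6=5.
Step 2. [r3c4∈{2,3,5,6,8,9}] r3c4 is the only open cell in col 4 admitting 9, so r3c4=9.
Step 3. [r1c5∈{8}] r1c5's peers cover all but 8 ⇒ r1c5=8.
Step 4. [r4c5∈{5}] r4c5 is down to just 5. So r4c5=5.
Step 5. [r2c4∈{2,3,5,6}] across col 4, 5 lands solely at r2c4 ⇒ r2c4=5.
Step 6. [r9c2∈{1,5,6,7}] in row 9, 7 fits only at r9c2. So r9c2=7.
Step 7. [r2c6∈{2,6}] box 2 places 2 nowhere but r2c6. So r2c6=2.
Step 8. [r5c6∈{8}] nothing but 8 survives at r5c6 ⇒ r5c6=8.
Step 9. [r5c3∈{2,5,6}] in row 5, 2 fits only at r5c3 ⇒ r5c3=2.
Step 10. [r2c7∈{3,4,8}] row 2 places 3 nowhere but r2c7. So r2c7=3.
Step 11. [r1c8∈{4,6}] in row 1, 4 fits only at r1c8 ⇒ r1c8=4.
Step 12. [r6c8∈{5,8,9}] 9 has one home in col 8: r6c8, so r6c8=9.
Step 13. [r8c3∈{3,4,9}] in col 3, 9 fits only at r8c3 ⇒ r8c3=9.
Step 14. [r8c1∈{4}] r8c1's peers cover all but 4. So r8c1=4.
Step 15. [r9c3∈{3,5,6}] r9c3 is the only open cell in col 3 admitting 3 ⇒ r9c3=3.
Step 16. [r7c9∈{1,4,8}] row 7 places 4 nowhere but r7c9 ⇒ r7c9=4.
Step 17. [r5c7∈{1,4,5}] in row 5, 4 fits only at r5c7. So r5c7=4.
Step 18. [r4c7∈{8}] r4c7's peers cover all but 8 ⇒ r4c7=8.
Step 19. [r9c4∈{6,8}] across row 9, 6 lands solely at r9c4. So r9c4=6.
Step 20. [r6c3∈{5,8}] in row 6, 8 fits only at r6c3. So r6c3=8.
Step 21. [r5c1∈{5,6}] across box 4, 5 lands solely at r5c1 ⇒ r5c1=5.
Step 22. [r5c9∈{1,6}] in row 5, 1 fits only at r5c9. So r5c9=1.
Step 23. [r3c9∈{6,8}] in col 9, 6 fits only at r3c9. So r3c9=6.
Step 24. [r2c8∈{8}] only 8 remains possible at r2c8, so r2c8=8.
Step 25. [r4c1∈{6,9}] 9 has one home in col 1: r4c1 ⇒ r4c1=9.
Step 26. [r4c2∈{6}] r4c2's peers cover all but 6, so r4c2=6.
Step 27. [r2c2∈{1}] r2c2 has the single candidate 1 ⇒ r2c2=1.
Step 28. [r3c3∈{5}] nothing but 5 survives at r3c3, so r3c3=5.
Step 29. [r2c1∈{6}] only 6 remains possible at r2c1, so r2c1=6.
Step 30. [r6c7∈{5}] r6c7 is down to just 5 ⇒ r6c7=5.
Step 31. [r7c1∈{1}] r7c1 is down to just 1. So r7c1=1.
Step 32. [r3c5∈{3}] only 3 remains possible at r3c5. So r3c5=3.
Step 33. [r6c9∈{3}] nothing but 3 survives at r6c9. So r6c9=3.
Step 34. [r4c4∈{4}] r4c4 is down to just 4. So r4c4=4.
Step 35. [r9c9∈{8}] r9c9 has the single candidate 8 ⇒ r9c9=8.
Step 36. [r8c4∈{3}] r8c4 is down to just 3, so r8c4=3.
Step 37. [r7c3∈{6}] r7c3 has the single candidate 6. So r7c3=6.
Step 38. [r5c8∈{6}] r5c8's peers cover all but 6. So r5c8=6.
Step 39. [r7c2∈{5}] r7c2 is down to just 5 ⇒ r7c2=5.
Step 40. [r3c2∈{2}] r3c2's peers cover all but 2 ⇒ r3c2=2.
Step 41. [r1c6∈{6}] only 6 remains possible at r1c6 ⇒ r1c6=6.
Step 42. [r1c2∈{9}] r1c2 has the single candidate 9 ⇒ r1c2=9.
Step 43. [r7c6∈{7}] r7c6 is down to just 7, so r7c6=7.
Step 44. [r3c1∈{8}] r3c1's peers cover all but 8 ⇒ r3c1=8.
Step 45. [r9c8∈{5}] r9c8 is down to just 5 ⇒ r9c8=5.
Step 46. [r9c7∈{1}] only 1 remains possible at r9c7. So r9c7=1.
Step 47. [r6c4∈{2}] r6c4 is down to just 2, so r6c4=2.
Step 48. [r2c3∈{4}] only 4 remains possible at r2c3 ⇒ r2c3=4.
Step 49. [r7c4∈{8}] nothing but 8 survives at r7c4. So r7c4=8.
Step 50. [r8c9∈{2}] r8c9 is down to just 2 ⇒ r8c9=2.

Answer: 3 9 7 1 8 6 2 4 5 / 6 1 4 5 7 2 3 8 9 / 8 2 5 9 3 4 7 1 6 / 9 6 1 4 5 3 8 2 7 / 5 3 2 7 9 8 4 6 1 / 7 4 8 2 6 1 5 9 3 / 1 5 6 8 2 7 9 3 4 / 4 8 9 3 1 5 6 7 2 / 2 7 3 6 4 9 1 5 8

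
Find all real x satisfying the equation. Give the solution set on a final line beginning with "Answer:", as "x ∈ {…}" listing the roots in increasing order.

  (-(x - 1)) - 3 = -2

Step 1. [(-(x - 1)) - 3 = -2] -3 is outermost — add 3 both sides ⇒ sub: -(x - 1) = 1.
Step 2. [-(x - 1) = 1] leading − — multiply by −1. So neg: x - 1 = -1.
Step 3. [x - 1 = -1] the outer -1 inverts by adding 1, so sub: x = 0.

Answer: x ∈ {0}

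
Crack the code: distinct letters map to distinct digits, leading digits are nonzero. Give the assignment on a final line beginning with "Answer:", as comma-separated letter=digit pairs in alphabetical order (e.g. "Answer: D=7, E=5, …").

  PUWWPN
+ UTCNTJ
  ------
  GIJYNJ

Step 1. [col 1: N + J ≡ J (mod 10)] column 1: given nothing yet, carry-in 0, and all letters distinct, none taken yet, N+J≡J (mod 10) forces N=0. So N=0.
Step 2. [col 1: N + J ≡ J (mod 10)] several values work for J in column 1 (N + J ≡ J (mod 10), carry-in 0); try J=8, so J=8.
Step 3. [col 2: P + T ≡ N (mod 10)] several values work for T in column 2 (P + T ≡ N (mod 10), carry-in 0); try T=9. So T=9.
Step 4. [col 2: P + T ≡ N (mod 10)] in column 2 we have P+T≡N with carry-in 0; given T=9, N=0 and digits 0,8,9 already taken and all letters distinct, that pins P to 1 ⇒ P=1.
Step 5. [col 3: W + N ≡ Y (mod 10)] column 3 (W + N ≡ Y (mod 10), carry-in 1) doesn't pin Y yet; pick Y=3 and continue. So Y=3.
Step 6. [col 3: W + N ≡ Y (mod 10)] in column 3 we have W+N≡Y with carry-in 1; given N=0, Y=3 and digits 0,1,3,8,9 already taken and all letters distinct, that pins W to 2, so W=2.
Step 7. [col 4: W + C ≡ J (mod 10)] column 4 reads W+C+carry(0)=J with W=2, J=8; with digits 0,1,2,3,8,9 already taken and all letters distinct, the only value for C is 6, so C=6.
Step 8. [col 5: U + T ≡ I (mod 10)] in column 5 we have U+T≡I with carry-in 0; given T=9 and digits 0,1,2,3,6,8,9 already taken and all letters distinct, that pins U to 5, so U=5.
Step 9. [col 5: U + T ≡ I (mod 10)] column 5 reads U+T+carry(0)=I with U=5, T=9; with digits 0,1,2,3,5,6,8,9 already taken and all letters distinct, the only value for I is 4. So I=4.
Step 10. [col 6: P + U ≡ G (mod 10)] column 6: given P=1, U=5, carry-in 1, and digits 0,1,2,3,4,5,6,8,9 already taken and all letters distinct, P+U≡G (mod 10) forces G=7, so G=7.

Answer: C=6, G=7, I=4, J=8, N=0, P=1, T=9, U=5, W=2, Y=3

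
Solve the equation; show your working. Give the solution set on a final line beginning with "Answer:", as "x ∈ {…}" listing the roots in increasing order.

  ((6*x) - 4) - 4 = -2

Step 1. [((6*x) - 4) - 4 = -2] peel the -4: add 4 from each side ⇒ sub: (6*x) - 4 = 2.
Step 2. [(6*x) - 4 = 2] peel the -4: add 4 from each side ⇒ sub: 6*x = 6.
Step 3. [6*x = 6] leading coefficient 6: divide by 6, so div: x = 1.

Answer: x ∈ {1}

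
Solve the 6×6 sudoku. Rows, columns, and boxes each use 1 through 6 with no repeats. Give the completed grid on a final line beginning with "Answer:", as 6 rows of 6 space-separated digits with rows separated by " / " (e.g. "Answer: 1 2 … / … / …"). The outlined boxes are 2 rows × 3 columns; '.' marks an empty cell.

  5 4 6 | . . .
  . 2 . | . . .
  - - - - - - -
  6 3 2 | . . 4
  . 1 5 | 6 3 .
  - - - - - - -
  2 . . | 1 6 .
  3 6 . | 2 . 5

Step 1. [r2c4∈{3,4,5}] in col 4, 4 fits only at r2c4. So r2c4=4.
Step 2. [r3c5∈{1,5}] across row 3, 1 lands solely at r3c5 ⇒ r3c5=1.
Step 3. [r1c6∈{1,2,3}] across row 1, 1 lands solely at r1c6. So r1c6=1.
Step 4. [r6c3∈{1,4}] row 6 places 1 nowhere but r6c3 ⇒ r6c3=1.
Step 5. [r1c4∈{3}] r1c4 is down to just 3. So r1c4=3.
Step 6. [r2c6∈{6}] nothing but 6 survives at r2c6 ⇒ r2c6=6.
Step 7. [r4c6∈{2}] r4c6's peers cover all but 2. So r4c6=2.
Step 8. [r2c5∈{5}] nothing but 5 survives at r2c5. So r2c5=5.
Step 9. [r4c1∈{4}] only 4 remains possible at r4c1. So r4c1=4.
Step 10. [r2c3∈{3}] nothing but 3 survives at r2c3 ⇒ r2c3=3.
Step 11. [r5c2∈{5}] r5c2 has the single candidate 5. So r5c2=5.
Step 12. [r1c5∈{2}] r1c5 is down to just 2 ⇒ r1c5=2.
Step 13. [r5c3∈{4}] r5c3 has the single candidate 4, so r5c3=4.
Step 14. [r5c6∈{3}] r5c6 is down to just 3 ⇒ r5c6=3.
Step 15. [r3c4∈{5}] nothing but 5 survives at r3c4. So r3c4=5.
Step 16. [r2c1∈{1}] nothing but 1 survives at r2c1, so r2c1=1.
Step 17. [r6c5∈{4}] r6c5's peers cover all but 4, so r6c5=4.

Answer: 5 4 6 3 2 1 / 1 2 3 4 5 6 / 6 3 2 5 1 4 / 4 1 5 6 3 2 / 2 5 4 1 6 3 / 3 6 1 2 4 5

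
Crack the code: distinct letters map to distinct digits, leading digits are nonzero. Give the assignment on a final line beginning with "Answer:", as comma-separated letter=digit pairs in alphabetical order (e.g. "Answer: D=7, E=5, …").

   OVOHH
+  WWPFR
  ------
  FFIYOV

Step 1. [F] the sum has 6 digits but both addends have 5; that extra leading digit F is the final carry, namely 1. So F=1.
Step 2. [col 1: H + R ≡ V (mod 10)] several values work for R in column 1 (H + R ≡ V (mod 10), carry-in 0); try R=8. So R=8.
Step 3. [col 1: H + R ≡ V (mod 10)] V=2 is one option consistent with column 1 (H + R ≡ V (mod 10), carry-in 0) — take it. So V=2.
Step 4. [col 1: H + R ≡ V (mod 10)] in column 1 we have H+R≡V with carry-in 0; given R=8, V=2 and digits 1,2,8 already taken and all letters distinct, that pins H to 4 ⇒ H=4.
Step 5. [col 2: H + F ≡ O (mod 10)] column 2 reads H+F+carry(1)=O with H=4, F=1; with digits 1,2,4,8 already taken and all letters distinct, the only value for O is 6, so O=6.
Step 6. [col 3: O + P ≡ Y (mod 10)] column 3 (O + P ≡ Y (mod 10), carry-in 0) doesn't pin P yet; pick P=3 and continue. So P=3.
Step 7. [col 3: O + P ≡ Y (mod 10)] from column 3 (O=6, P=3, carry-in 0, digits 1,2,3,4,6,8 already taken and all letters distinct): Y must equal 9. So Y=9.
Step 8. [col 4: V + W ≡ I (mod 10)] column 4 reads V+W+carry(0)=I with V=2; with digits 1,2,3,4,6,8,9 already taken and all letters distinct, the only value for I is 7 ⇒ I=7.
Step 9. [col 4: V + W ≡ I (mod 10)] column 4 reads V+W+carry(0)=I with V=2, I=7; with digits 1,2,3,4,6,7,8,9 already taken and all letters distinct, the only value for W is 5, so W=5.

Answer: F=1, H=4, I=7, O=6, P=3, R=8, V=2, W=5, Y=9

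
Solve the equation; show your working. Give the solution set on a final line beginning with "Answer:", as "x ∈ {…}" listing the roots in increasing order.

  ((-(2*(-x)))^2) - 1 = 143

Step 1. [((-(2*(-x)))^2) - 1 = 143] 1 comes off first (add 1), so sub: (-(2*(-x)))^2 = 144.
Step 2. [(-(2*(-x)))^2 = 144] √ both sides: 144 ≥ 0 gives two branches ⇒ sqrt: -(2*(-x)) = 12 or -12.
Step 3. [-(2*(-x)) = 12 or -12] leading − — multiply by −1 ⇒ neg: 2*(-x) = -12 or 12.
Step 4. [2*(-x) = -12 or 12] LHS = 2·(…); ÷2 both sides. So div: -x = -6 or 6.
Step 5. [-x = -6 or 6] leading − — multiply by −1, so neg: x = 6 or -6.

Answer: x ∈ {-6, 6}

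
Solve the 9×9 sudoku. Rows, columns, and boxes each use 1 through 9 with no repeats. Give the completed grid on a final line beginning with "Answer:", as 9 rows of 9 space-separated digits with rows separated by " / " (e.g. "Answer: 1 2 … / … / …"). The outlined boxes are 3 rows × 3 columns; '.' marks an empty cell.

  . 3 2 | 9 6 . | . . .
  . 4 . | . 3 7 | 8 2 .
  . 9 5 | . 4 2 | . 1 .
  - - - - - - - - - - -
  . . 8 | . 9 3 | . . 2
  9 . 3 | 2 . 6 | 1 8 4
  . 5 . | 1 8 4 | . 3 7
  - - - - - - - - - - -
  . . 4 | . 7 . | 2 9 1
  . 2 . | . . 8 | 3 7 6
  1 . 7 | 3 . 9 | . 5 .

Step 1. [r6c3∈{6}] r6c3's peers cover all but 6 ⇒ r6c3=6.
Step 2. [r7c6∈{5}] nothing but 5 survives at r7c6. So r7c6=5.
Step 3. [r3c7∈{6,7}] in box 3, 6 fits only at r3c7. So r3c7=6.
Step 4. [r3c1∈{7,8}] 7 has one home in row 3: r3c1, so r3c1=7.
Step 5. [r9c2∈{6,8}] 6 has one home in row 9: r9c2, so r9c2=6.
Step 6. [r1c9∈{5}] nothing but 5 survives at r1c9 ⇒ r1c9=5.
Step 7. [r4c4∈{5,7}] r4c4 is the only open cell in col 4 admitting 7, so r4c4=7.
Step 8. [r7c2∈{8}] r7c2 is down to just 8 ⇒ r7c2=8.
Step 9. [r1c7∈{4,7}] in row 1, 7 fits only at r1c7, so r1c7=7.
Step 10. [r9c5∈{2}] nothing but 2 survives at r9c5 ⇒ r9c5=2.
Step 11. [r8c4∈{4}] r8c4 is down to just 4. So r8c4=4.
Step 12. [r4c7∈{5}] r4c7's peers cover all but 5, so r4c7=5.
Step 13. [r1c8∈{4}] r1c8's peers cover all but 4, so r1c8=4.
Step 14. [r4c2∈{1}] r4c2 has the single candidate 1 ⇒ r4c2=1.
Step 15. [r3c4∈{8}] nothing but 8 survives at r3c4, so r3c4=8.
Step 16. [r4c1∈{4}] nothing but 4 survives at r4c1. So r4c1=4.
Step 17. [r9c9∈{8}] r9c9 has the single candidate 8, so r9c9=8.
Step 18. [r5c5∈{5}] r5c5's peers cover all but 5. So r5c5=5.
Step 19. [r8c3∈{9}] r8c3 has the single candidate 9 ⇒ r8c3=9.
Step 20. [r4c8∈{6}] r4c8 has the single candidate 6. So r4c8=6.
Step 21. [r9c7∈{4}] r9c7's peers cover all but 4, so r9c7=4.
Step 22. [r6c7∈{9}] r6c7's peers cover all but 9 ⇒ r6c7=9.
Step 23. [r2c1∈{6}] r2c1 is down to just 6. So r2c1=6.
Step 24. [r2c4∈{5}] r2c4 is down to just 5, so r2c4=5.
Step 25. [r2c3∈{1}] r2c3's peers cover all but 1. So r2c3=1.
Step 26. [r7c1∈{3}] r7c1's peers cover all but 3. So r7c1=3.
Step 27. [r8c1∈{5}] r8c1 has the single candidate 5. So r8c1=5.
Step 28. [r1c6∈{1}] r1c6's peers cover all but 1, so r1c6=1.
Step 29. [r8c5∈{1}] only 1 remains possible at r8c5 ⇒ r8c5=1.
Step 30. [r1c1∈{8}] r1c1 is down to just 8 ⇒ r1c1=8.
Step 31. [r5c2∈{7}] nothing but 7 survives at r5c2. So r5c2=7.
Step 32. [r2c9∈{9}] only 9 remains possible at r2c9 ⇒ r2c9=9.
Step 33. [r3c9∈{3}] r3c9 has the single candidate 3. So r3c9=3.
Step 34. [r7c4∈{6}] nothing but 6 survives at r7c4 ⇒ r7c4=6.
Step 35. [r6c1∈{2}] nothing but 2 survives at r6c1, so r6c1=2.

Answer: 8 3 2 9 6 1 7 4 5 / 6 4 1 5 3 7 8 2 9 / 7 9 5 8 4 2 6 1 3 / 4 1 8 7 9 3 5 6 2 / 9 7 3 2 5 6 1 8 4 / 2 5 6 1 8 4 9 3 7 / 3 8 4 6 7 5 2 9 1 / 5 2 9 4 1 8 3 7 6 / 1 6 7 3 2 9 4 5 8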